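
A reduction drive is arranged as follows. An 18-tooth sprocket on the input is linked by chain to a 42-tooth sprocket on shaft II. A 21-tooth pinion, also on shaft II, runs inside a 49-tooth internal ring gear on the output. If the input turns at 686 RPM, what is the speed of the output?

the input → shaft II (chain, 42/18): 686 ÷ 2.3333 = 294 RPM
shaft II → the output (internal gear, 49/21): 294 ÷ 2.3333 = 126 RPM

126 RPM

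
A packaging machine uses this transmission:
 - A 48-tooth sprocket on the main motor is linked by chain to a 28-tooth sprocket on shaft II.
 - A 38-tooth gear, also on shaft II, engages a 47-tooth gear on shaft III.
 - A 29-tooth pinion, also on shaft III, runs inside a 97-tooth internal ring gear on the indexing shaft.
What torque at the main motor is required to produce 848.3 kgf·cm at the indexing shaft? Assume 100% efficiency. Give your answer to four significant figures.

351.5 kgf·cm

Overall ratio R = 0.58333 × 1.2368 × 3.3448 = 2.4133.
Input torque = output torque / R = 848.3 / 2.4133 = 351.52 kgf·cm.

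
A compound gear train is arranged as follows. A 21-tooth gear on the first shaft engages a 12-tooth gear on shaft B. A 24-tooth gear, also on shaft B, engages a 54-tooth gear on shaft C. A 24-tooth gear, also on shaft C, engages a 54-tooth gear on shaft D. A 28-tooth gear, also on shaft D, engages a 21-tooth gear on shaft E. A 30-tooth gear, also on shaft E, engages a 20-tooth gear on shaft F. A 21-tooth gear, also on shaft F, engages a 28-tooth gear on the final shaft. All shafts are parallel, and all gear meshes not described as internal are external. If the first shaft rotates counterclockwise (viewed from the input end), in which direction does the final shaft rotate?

counterclockwise

the first shaft → shaft B: external mesh, 1 reversal → CW.
shaft B → shaft C: external mesh, 1 reversal → CCW.
shaft C → shaft D: external mesh, 1 reversal → CW.
shaft D → shaft E: external mesh, 1 reversal → CCW.
shaft E → shaft F: external mesh, 1 reversal → CW.
shaft F → the final shaft: external mesh, 1 reversal → CCW.
6 reversals in total — an even number — so the final shaft turns the same way as the first shaft.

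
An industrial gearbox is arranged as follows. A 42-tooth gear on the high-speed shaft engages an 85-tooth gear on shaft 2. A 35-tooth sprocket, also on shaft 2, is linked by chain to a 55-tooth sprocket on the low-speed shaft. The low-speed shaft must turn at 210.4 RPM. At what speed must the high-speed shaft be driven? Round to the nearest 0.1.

669.1 RPM

Overall ratio R = 2.0238 × 1.5714 = 3.1803.
Required input speed = output speed × R = 210.4 × 3.1803 = 669.13 RPM.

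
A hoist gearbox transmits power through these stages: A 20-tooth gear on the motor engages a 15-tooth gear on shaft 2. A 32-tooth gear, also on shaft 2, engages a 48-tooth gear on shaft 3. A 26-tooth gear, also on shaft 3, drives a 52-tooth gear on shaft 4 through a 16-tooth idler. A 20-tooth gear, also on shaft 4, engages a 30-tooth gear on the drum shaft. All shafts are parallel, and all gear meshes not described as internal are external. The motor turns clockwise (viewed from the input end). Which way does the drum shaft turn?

counterclockwise

the motor → shaft 2: external mesh, 1 reversal → CCW.
shaft 2 → shaft 3: external mesh, 1 reversal → CW.
shaft 3 → shaft 4: driver → idler → driven is 2 external meshes, 2 reversals → CW.
shaft 4 → the drum shaft: external mesh, 1 reversal → CCW.
5 reversals in total — an odd number — so the drum shaft turns opposite to the motor.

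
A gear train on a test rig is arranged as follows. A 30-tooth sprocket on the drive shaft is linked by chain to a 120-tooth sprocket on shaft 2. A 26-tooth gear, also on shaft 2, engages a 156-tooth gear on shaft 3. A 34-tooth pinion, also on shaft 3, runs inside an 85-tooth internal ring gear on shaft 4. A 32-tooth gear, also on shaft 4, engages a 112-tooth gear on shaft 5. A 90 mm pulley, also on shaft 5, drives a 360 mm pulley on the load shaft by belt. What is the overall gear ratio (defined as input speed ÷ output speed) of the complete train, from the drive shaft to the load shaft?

Each stage contributes driven/driver: chain 120/30 = 4, gear mesh 156/26 = 6, internal gear 85/34 = 2.5, gear mesh 112/32 = 3.5, belt 360/90 = 4.
Overall: 4 × 6 × 2.5 × 3.5 × 4 = 840.

840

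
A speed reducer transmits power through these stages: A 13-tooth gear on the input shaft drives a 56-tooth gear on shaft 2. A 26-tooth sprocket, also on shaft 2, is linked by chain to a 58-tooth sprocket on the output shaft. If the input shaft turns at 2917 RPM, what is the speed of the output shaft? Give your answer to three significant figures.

304 RPM

the input shaft → shaft 2 (gear mesh, 56/13): 2917 ÷ 4.3077 = 677.16 RPM
shaft 2 → the output shaft (chain, 58/26): 677.16 ÷ 2.2308 = 303.55 RPM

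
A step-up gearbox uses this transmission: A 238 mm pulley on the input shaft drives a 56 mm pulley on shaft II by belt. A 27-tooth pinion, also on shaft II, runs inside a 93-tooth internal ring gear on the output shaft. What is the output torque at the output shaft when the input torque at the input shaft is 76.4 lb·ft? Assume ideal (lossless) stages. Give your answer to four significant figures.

61.92 lb·ft

Belt: ratio = 56/238 = 0.23529; torque at shaft II = 76.4 × 0.23529 = 17.976 lb·ft.
Internal gear: ratio = 93/27 = 3.4444; torque at the output shaft = 17.976 × 3.4444 = 61.919 lb·ft.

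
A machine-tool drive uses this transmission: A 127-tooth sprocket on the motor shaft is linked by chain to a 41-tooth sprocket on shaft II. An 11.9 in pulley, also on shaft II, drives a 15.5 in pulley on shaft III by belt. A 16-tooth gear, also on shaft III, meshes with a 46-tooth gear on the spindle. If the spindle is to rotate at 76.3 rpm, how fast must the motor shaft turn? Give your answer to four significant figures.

92.24 rpm

Overall ratio R = 0.32283 × 1.3025 × 2.875 = 1.2089.
Required input speed = output speed × R = 76.3 × 1.2089 = 92.242 rpm.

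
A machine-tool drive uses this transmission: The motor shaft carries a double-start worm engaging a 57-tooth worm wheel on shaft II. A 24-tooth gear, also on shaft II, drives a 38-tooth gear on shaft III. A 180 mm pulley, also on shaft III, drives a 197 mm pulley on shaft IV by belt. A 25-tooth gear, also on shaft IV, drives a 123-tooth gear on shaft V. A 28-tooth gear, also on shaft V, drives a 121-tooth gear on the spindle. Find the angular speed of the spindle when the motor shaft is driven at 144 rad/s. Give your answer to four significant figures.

worm 57/2 = 28.5 → 144/28.5 = 5.0526 rad/s
gear mesh 38/24 = 1.5833 → 5.0526/1.5833 = 3.1911 rad/s
belt 197/180 = 1.0944 → 3.1911/1.0944 = 2.9158 rad/s
gear mesh 123/25 = 4.92 → 2.9158/4.92 = 0.59263 rad/s
gear mesh 121/28 = 4.3214 → 0.59263/4.3214 = 0.13714 rad/s

0.1371 rad/s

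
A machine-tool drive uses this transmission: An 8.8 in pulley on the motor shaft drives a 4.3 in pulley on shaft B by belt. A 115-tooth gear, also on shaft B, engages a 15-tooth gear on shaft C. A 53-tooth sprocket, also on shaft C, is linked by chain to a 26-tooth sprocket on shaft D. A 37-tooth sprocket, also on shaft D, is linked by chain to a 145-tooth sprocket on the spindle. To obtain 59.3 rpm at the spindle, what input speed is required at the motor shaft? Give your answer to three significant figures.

Overall ratio R = 0.48864 × 0.13043 × 0.49057 × 3.9189 = 0.12253.
Required input speed = output speed × R = 59.3 × 0.12253 = 7.266 rpm.

7.27 rpm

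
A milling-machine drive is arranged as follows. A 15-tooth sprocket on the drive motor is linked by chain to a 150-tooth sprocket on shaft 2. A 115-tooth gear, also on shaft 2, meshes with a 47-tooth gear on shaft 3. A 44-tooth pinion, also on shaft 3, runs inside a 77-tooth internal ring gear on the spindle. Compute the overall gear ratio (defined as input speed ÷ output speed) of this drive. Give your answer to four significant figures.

Each stage contributes driven/driver: chain 150/15 = 10, gear mesh 47/115 = 0.4087, internal gear 77/44 = 1.75.
Overall: 10 × 0.4087 × 1.75 = 7.1522.

7.152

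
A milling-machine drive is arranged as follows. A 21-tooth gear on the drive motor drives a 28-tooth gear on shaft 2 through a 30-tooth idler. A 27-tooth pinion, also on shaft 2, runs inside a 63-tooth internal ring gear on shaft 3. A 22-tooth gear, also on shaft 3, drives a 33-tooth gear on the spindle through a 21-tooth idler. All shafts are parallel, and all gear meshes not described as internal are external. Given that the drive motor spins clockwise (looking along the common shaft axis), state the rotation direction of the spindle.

clockwise

the drive motor → shaft 2: driver → idler → driven is 2 external meshes, 2 reversals → CW.
shaft 2 → shaft 3: internal mesh, same direction → CW.
shaft 3 → the spindle: driver → idler → driven is 2 external meshes, 2 reversals → CW.
4 reversals in total — an even number — so the spindle turns the same way as the drive motor.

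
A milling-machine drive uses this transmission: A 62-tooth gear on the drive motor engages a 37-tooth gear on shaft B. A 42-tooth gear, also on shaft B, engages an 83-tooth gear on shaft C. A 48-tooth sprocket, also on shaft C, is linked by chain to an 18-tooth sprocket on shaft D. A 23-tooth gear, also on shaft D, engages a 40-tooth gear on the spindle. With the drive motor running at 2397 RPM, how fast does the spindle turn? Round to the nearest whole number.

Gear mesh: ratio = 37/62 = 0.59677, so shaft B turns at 2397 / 0.59677 = 4016.6 RPM.
Gear mesh: ratio = 83/42 = 1.9762, so shaft C turns at 4016.6 / 1.9762 = 2032.5 RPM.
Chain: ratio = 18/48 = 0.375, so shaft D turns at 2032.5 / 0.375 = 5420 RPM.
Gear mesh: ratio = 40/23 = 1.7391, so the spindle turns at 5420 / 1.7391 = 3116.5 RPM.

3116 RPM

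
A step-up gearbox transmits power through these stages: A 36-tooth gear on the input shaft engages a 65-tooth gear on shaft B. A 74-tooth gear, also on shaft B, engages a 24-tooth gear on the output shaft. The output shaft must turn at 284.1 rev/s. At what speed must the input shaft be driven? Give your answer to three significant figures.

166 rev/s

Overall ratio R = 1.8056 × 0.32432 = 0.58559.
Required input speed = output speed × R = 284.1 × 0.58559 = 166.36 rev/s.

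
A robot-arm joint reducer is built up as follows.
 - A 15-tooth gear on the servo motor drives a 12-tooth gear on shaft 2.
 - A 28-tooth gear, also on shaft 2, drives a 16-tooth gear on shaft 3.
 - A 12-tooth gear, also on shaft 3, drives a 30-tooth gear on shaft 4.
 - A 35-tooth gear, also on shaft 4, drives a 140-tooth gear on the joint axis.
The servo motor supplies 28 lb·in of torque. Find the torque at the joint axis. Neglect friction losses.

128 lb·in

Gear mesh: ratio = 12/15 = 0.8; torque at shaft 2 = 28 × 0.8 = 22.4 lb·in.
Gear mesh: ratio = 16/28 = 0.57143; torque at shaft 3 = 22.4 × 0.57143 = 12.8 lb·in.
Gear mesh: ratio = 30/12 = 2.5; torque at shaft 4 = 12.8 × 2.5 = 32 lb·in.
Gear mesh: ratio = 140/35 = 4; torque at the joint axis = 32 × 4 = 128 lb·in.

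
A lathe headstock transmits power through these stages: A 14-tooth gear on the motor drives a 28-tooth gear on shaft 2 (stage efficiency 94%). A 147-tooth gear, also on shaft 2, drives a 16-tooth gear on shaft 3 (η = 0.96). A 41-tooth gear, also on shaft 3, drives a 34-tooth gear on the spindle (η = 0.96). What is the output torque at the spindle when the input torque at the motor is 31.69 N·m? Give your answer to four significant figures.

4.956 N·m

gear mesh 28/14 = 2 → τ = 31.69·2·0.94 = 59.577 N·m
gear mesh 16/147 = 0.10884 → τ = 59.577·0.10884·0.96 = 6.2252 N·m
gear mesh 34/41 = 0.82927 → τ = 6.2252·0.82927·0.96 = 4.9559 N·m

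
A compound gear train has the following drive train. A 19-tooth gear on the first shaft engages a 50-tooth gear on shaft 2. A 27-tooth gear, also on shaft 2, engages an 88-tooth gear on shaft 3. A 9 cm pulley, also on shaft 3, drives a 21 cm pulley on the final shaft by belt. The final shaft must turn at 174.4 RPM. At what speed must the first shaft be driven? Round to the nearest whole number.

Overall ratio R = 2.6316 × 3.2593 × 2.3333 = 20.013.
Required input speed = output speed × R = 174.4 × 20.013 = 3490.3 RPM.

3490 RPM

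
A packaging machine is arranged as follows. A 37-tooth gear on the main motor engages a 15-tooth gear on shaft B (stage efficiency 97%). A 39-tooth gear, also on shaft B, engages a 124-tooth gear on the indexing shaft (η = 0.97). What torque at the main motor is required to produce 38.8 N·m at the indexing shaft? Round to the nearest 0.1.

Overall ratio R = 0.40541 × 3.1795 = 1.289; overall efficiency η = 0.97 × 0.97 = 0.9409.
Input torque = output torque / (R × η) = 38.8 / (1.289 × 0.9409) = 31.992 N·m.

32.0 N·m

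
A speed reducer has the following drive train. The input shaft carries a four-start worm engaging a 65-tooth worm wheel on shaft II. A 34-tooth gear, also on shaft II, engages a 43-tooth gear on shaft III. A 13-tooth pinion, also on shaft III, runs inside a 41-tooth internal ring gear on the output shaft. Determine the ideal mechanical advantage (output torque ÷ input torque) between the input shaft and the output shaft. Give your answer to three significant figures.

Each stage contributes driven/driver: worm 65/4 = 16.25, gear mesh 43/34 = 1.2647, internal gear 41/13 = 3.1538.
Overall: 16.25 × 1.2647 × 3.1538 = 64.816.

64.8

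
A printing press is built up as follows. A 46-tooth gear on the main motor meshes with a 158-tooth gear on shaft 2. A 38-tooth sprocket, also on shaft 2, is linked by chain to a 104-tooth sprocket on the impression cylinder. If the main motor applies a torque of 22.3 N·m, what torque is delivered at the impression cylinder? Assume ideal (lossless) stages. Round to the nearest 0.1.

209.6 N·m

After the gear mesh (158/46): 22.3 × 3.4348 = 76.596 N·m
After the chain (104/38): 76.596 × 2.7368 = 209.63 N·m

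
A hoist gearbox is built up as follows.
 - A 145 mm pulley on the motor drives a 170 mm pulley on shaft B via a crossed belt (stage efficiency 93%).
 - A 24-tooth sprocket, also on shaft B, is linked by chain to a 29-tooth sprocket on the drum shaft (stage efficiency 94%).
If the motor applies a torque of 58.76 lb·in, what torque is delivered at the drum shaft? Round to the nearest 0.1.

belt 170/145 = 1.1724 → τ = 58.76·1.1724·0.93 = 64.069 lb·in
chain 29/24 = 1.2083 → τ = 64.069·1.2083·0.94 = 72.771 lb·in

72.8 lb·in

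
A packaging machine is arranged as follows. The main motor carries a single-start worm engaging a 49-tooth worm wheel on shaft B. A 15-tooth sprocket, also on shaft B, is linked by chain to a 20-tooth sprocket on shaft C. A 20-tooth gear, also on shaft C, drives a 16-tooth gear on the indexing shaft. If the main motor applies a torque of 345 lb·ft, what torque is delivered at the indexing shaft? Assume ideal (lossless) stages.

18032 lb·ft

worm 49/1 = 49 → τ = 345·49 = 16905 lb·ft
chain 20/15 = 1.3333 → τ = 16905·1.3333 = 22540 lb·ft
gear mesh 16/20 = 0.8 → τ = 22540·0.8 = 18032 lb·ft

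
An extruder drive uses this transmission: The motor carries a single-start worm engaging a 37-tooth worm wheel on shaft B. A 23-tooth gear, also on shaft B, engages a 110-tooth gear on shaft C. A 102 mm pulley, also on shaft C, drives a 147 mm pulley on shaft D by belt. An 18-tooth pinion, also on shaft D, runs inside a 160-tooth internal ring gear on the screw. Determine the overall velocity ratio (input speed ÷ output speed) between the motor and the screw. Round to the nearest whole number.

Each stage contributes driven/driver: worm 37/1 = 37, gear mesh 110/23 = 4.7826, belt 147/102 = 1.4412, internal gear 160/18 = 8.8889.
Overall: 37 × 4.7826 × 1.4412 × 8.8889 = 2266.9.

2267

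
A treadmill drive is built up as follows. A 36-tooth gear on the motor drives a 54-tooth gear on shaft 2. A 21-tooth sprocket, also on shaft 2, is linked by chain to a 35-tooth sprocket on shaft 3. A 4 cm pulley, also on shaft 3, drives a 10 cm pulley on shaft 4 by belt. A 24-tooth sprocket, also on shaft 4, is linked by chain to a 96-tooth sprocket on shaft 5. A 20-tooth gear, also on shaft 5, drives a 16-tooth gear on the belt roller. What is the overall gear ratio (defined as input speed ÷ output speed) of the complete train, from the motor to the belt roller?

Each stage contributes driven/driver: gear mesh 54/36 = 1.5, chain 35/21 = 1.6667, belt 10/4 = 2.5, chain 96/24 = 4, gear mesh 16/20 = 0.8.
Overall: 1.5 × 1.6667 × 2.5 × 4 × 0.8 = 20.

20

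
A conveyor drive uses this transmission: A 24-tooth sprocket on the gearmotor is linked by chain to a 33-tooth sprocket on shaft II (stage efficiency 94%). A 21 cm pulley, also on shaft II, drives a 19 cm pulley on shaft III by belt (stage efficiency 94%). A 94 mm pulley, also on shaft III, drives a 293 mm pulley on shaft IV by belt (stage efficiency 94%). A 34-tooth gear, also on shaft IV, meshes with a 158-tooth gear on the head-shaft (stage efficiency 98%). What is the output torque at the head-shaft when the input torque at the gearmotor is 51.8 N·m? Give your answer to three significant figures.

760 N·m

Chain: ratio = 33/24 = 1.375; torque at shaft II = 51.8 × 1.375 × 0.94 = 66.951 N·m.
Belt: ratio = 19/21 = 0.90476; torque at shaft III = 66.951 × 0.90476 × 0.94 = 56.941 N·m.
Belt: ratio = 293/94 = 3.117; torque at shaft IV = 56.941 × 3.117 × 0.94 = 166.84 N·m.
Gear mesh: ratio = 158/34 = 4.6471; torque at the head-shaft = 166.84 × 4.6471 × 0.98 = 759.79 N·m.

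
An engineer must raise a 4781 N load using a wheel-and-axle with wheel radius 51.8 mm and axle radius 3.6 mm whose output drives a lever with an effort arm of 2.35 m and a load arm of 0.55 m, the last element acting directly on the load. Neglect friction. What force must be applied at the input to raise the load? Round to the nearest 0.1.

77.8 N

Wheel-and-axle MA = R/r = 51.8/3.6 = 14.389.
Lever MA = effort arm / load arm = 2.35/0.55 = 4.2727.
Combined ideal MA = 14.389 × 4.2727 = 61.48.
Effort = load / MA = 4781 / 61.48 = 77.765 N.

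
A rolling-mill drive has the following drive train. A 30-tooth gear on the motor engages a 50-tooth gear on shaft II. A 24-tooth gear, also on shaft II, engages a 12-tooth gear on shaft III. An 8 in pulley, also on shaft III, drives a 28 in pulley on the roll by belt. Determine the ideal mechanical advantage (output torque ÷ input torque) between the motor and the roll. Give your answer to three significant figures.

Each stage contributes driven/driver: gear mesh 50/30 = 1.6667, gear mesh 12/24 = 0.5, belt 28/8 = 3.5.
Overall: 1.6667 × 0.5 × 3.5 = 2.9167.

2.92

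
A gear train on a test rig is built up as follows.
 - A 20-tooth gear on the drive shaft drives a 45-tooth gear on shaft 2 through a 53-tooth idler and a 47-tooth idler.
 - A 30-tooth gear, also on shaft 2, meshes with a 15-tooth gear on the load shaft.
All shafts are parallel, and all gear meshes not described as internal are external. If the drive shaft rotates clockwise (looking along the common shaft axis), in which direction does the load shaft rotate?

the drive shaft → shaft 2: driver → idler → idler → driven is 3 external meshes, 3 reversals → CCW.
shaft 2 → the load shaft: external mesh, 1 reversal → CW.
4 reversals in total — an even number — so the load shaft turns the same way as the drive shaft.

clockwise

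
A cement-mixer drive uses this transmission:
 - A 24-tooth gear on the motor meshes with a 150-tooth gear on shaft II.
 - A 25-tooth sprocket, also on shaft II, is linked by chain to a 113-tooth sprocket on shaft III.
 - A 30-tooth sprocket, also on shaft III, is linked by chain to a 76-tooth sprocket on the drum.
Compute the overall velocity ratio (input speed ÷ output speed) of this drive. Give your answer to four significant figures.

71.57

Each stage contributes driven/driver: gear mesh 150/24 = 6.25, chain 113/25 = 4.52, chain 76/30 = 2.5333.
Overall: 6.25 × 4.52 × 2.5333 = 71.567.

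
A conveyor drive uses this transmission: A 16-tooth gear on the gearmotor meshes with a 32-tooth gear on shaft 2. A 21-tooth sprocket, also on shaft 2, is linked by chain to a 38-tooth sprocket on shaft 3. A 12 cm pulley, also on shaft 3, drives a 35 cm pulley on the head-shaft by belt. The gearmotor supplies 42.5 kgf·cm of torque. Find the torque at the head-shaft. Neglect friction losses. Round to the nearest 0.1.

After the gear mesh (32/16): 42.5 × 2 = 85 kgf·cm
After the chain (38/21): 85 × 1.8095 = 153.81 kgf·cm
After the belt (35/12): 153.81 × 2.9167 = 448.61 kgf·cm

448.6 kgf·cm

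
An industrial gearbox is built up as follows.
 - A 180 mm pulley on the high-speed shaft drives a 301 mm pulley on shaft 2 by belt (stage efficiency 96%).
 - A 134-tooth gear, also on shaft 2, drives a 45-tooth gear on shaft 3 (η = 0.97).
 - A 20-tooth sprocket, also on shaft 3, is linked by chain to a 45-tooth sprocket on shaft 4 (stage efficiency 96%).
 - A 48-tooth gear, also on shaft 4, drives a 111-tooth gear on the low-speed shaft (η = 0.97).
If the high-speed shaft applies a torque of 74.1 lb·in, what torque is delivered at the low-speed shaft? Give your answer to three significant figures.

Belt: ratio = 301/180 = 1.6722; torque at shaft 2 = 74.1 × 1.6722 × 0.96 = 118.96 lb·in.
Gear mesh: ratio = 45/134 = 0.33582; torque at shaft 3 = 118.96 × 0.33582 × 0.97 = 38.749 lb·in.
Chain: ratio = 45/20 = 2.25; torque at shaft 4 = 38.749 × 2.25 × 0.96 = 83.698 lb·in.
Gear mesh: ratio = 111/48 = 2.3125; torque at the low-speed shaft = 83.698 × 2.3125 × 0.97 = 187.75 lb·in.

188 lb·in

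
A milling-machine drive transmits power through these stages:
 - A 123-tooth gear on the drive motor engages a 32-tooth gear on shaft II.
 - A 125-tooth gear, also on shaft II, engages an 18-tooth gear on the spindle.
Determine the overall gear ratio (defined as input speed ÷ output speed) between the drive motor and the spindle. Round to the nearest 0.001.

0.037

Each stage contributes driven/driver: gear mesh 32/123 = 0.26016, gear mesh 18/125 = 0.144.
Overall: 0.26016 × 0.144 = 0.037463.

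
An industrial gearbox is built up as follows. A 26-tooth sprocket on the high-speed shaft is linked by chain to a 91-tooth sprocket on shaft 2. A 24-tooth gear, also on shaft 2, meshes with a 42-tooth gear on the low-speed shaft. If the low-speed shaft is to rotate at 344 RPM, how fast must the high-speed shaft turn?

2107 RPM

Overall ratio R = 3.5 × 1.75 = 6.125.
Required input speed = output speed × R = 344 × 6.125 = 2107 RPM.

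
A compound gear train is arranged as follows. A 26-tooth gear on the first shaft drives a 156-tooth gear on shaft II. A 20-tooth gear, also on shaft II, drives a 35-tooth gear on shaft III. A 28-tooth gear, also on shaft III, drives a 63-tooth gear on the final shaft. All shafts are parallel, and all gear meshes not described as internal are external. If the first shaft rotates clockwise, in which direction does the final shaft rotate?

the first shaft → shaft II: external mesh, 1 reversal → CCW.
shaft II → shaft III: external mesh, 1 reversal → CW.
shaft III → the final shaft: external mesh, 1 reversal → CCW.
3 reversals in total — an odd number — so the final shaft turns opposite to the first shaft.

counterclockwise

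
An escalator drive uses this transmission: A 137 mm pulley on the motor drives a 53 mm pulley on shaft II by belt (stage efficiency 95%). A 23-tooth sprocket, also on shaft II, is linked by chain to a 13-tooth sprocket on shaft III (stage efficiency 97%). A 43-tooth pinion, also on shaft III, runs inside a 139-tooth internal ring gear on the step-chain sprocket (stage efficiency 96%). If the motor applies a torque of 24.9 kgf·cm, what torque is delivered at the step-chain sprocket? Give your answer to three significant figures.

15.6 kgf·cm

belt 53/137 = 0.38686 → τ = 24.9·0.38686·0.95 = 9.1512 kgf·cm
chain 13/23 = 0.56522 → τ = 9.1512·0.56522·0.97 = 5.0172 kgf·cm
internal gear 139/43 = 3.2326 → τ = 5.0172·3.2326·0.96 = 15.57 kgf·cm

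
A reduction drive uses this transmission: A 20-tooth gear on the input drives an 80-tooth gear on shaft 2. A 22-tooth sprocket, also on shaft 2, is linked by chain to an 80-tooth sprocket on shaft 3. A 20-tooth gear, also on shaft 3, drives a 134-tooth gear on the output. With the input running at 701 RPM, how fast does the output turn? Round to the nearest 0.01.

7.19 RPM

gear mesh 80/20 = 4 → 701/4 = 175.25 RPM
chain 80/22 = 3.6364 → 175.25/3.6364 = 48.194 RPM
gear mesh 134/20 = 6.7 → 48.194/6.7 = 7.1931 RPM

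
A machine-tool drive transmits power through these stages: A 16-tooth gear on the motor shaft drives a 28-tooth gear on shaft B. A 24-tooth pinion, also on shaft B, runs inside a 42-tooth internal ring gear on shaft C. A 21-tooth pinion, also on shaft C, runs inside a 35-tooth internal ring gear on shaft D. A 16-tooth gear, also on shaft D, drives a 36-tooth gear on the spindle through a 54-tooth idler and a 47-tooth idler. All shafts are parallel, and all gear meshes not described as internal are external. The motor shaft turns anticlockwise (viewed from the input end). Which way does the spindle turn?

the motor shaft → shaft B: external mesh, 1 reversal → CW.
shaft B → shaft C: internal mesh, same direction → CW.
shaft C → shaft D: internal mesh, same direction → CW.
shaft D → the spindle: driver → idler → idler → driven is 3 external meshes, 3 reversals → CCW.
4 reversals in total — an even number — so the spindle turns the same way as the motor shaft.

anticlockwise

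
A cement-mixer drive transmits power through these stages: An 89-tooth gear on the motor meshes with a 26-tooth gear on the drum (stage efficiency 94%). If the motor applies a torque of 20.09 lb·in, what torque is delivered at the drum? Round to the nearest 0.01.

After the gear mesh (26/89): 20.09 × 0.29213 × 0.94 = 5.5168 lb·in

5.52 lb·in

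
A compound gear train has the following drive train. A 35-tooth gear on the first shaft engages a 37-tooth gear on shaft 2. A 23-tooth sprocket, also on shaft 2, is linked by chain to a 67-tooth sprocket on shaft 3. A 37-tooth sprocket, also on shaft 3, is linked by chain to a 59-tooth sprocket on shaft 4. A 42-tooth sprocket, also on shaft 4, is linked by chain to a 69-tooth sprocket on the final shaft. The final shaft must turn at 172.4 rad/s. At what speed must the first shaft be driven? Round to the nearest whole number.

Overall ratio R = 1.0571 × 2.913 × 1.5946 × 1.6429 = 8.0673.
Required input speed = output speed × R = 172.4 × 8.0673 = 1390.8 rad/s.

1391 rad/s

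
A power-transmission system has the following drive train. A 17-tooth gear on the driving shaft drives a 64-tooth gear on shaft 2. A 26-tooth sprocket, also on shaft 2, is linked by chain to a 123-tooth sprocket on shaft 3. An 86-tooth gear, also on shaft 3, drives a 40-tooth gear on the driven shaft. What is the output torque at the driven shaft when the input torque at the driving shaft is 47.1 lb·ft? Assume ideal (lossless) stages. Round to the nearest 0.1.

gear mesh 64/17 = 3.7647 → τ = 47.1·3.7647 = 177.32 lb·ft
chain 123/26 = 4.7308 → τ = 177.32·4.7308 = 838.85 lb·ft
gear mesh 40/86 = 0.46512 → τ = 838.85·0.46512 = 390.16 lb·ft

390.2 lb·ft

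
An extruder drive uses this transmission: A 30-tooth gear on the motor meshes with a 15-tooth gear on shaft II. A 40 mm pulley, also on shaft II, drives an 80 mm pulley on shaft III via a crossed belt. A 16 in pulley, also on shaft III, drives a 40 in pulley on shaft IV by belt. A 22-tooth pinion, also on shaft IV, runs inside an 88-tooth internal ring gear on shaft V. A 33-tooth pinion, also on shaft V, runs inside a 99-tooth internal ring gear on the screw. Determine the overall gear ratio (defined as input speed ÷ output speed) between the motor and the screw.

30

Each stage contributes driven/driver: gear mesh 15/30 = 0.5, belt 80/40 = 2, belt 40/16 = 2.5, internal gear 88/22 = 4, internal gear 99/33 = 3.
Overall: 0.5 × 2 × 2.5 × 4 × 3 = 30.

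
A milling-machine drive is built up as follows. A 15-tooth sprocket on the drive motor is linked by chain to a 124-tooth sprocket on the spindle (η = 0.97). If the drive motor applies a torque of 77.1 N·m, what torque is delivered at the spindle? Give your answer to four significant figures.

Chain: ratio = 124/15 = 8.2667; torque at the spindle = 77.1 × 8.2667 × 0.97 = 618.24 N·m.

618.2 N·m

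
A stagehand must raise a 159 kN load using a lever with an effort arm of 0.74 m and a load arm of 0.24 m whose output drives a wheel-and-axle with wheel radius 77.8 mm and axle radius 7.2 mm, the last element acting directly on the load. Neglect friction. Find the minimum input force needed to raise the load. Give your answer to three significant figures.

4.77 kN

Lever MA = effort arm / load arm = 0.74/0.24 = 3.0833.
Wheel-and-axle MA = R/r = 77.8/7.2 = 10.806.
Combined ideal MA = 3.0833 × 10.806 = 33.317.
Effort = load / MA = 159 / 33.317 = 4.7723 kN.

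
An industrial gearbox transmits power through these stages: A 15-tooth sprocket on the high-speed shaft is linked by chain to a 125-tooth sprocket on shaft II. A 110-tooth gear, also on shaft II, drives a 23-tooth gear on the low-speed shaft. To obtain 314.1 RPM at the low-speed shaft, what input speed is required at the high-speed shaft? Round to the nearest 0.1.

547.3 RPM

Overall ratio R = 8.3333 × 0.20909 = 1.7424.
Required input speed = output speed × R = 314.1 × 1.7424 = 547.3 RPM.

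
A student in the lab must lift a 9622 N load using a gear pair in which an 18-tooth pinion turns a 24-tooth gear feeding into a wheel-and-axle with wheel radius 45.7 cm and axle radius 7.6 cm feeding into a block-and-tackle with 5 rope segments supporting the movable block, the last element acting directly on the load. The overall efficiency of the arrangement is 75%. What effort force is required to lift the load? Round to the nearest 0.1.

Gear pair MA = 24/18 = 1.3333.
Wheel-and-axle MA = R/r = 45.7/7.6 = 6.0132.
Block-and-tackle MA = number of supporting rope parts = 5.
Combined ideal MA = 1.3333 × 6.0132 × 5 = 40.088.
Actual MA = 40.088 × 0.75 = 30.066.
Effort = load / actual MA = 9622 / 30.066 = 320.03 N.

320.0 N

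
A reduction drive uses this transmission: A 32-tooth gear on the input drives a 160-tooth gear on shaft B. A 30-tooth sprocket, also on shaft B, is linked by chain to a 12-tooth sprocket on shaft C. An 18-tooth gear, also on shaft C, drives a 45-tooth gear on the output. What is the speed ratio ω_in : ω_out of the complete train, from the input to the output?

5

Each stage contributes driven/driver: gear mesh 160/32 = 5, chain 12/30 = 0.4, gear mesh 45/18 = 2.5.
Overall: 5 × 0.4 × 2.5 = 5.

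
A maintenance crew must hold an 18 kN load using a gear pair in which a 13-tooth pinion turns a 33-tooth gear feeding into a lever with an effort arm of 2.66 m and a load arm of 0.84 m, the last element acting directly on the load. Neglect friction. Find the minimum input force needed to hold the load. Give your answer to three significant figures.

Gear pair MA = 33/13 = 2.5385.
Lever MA = effort arm / load arm = 2.66/0.84 = 3.1667.
Combined ideal MA = 2.5385 × 3.1667 = 8.0385.
Effort = load / MA = 18 / 8.0385 = 2.2392 kN.

2.24 kN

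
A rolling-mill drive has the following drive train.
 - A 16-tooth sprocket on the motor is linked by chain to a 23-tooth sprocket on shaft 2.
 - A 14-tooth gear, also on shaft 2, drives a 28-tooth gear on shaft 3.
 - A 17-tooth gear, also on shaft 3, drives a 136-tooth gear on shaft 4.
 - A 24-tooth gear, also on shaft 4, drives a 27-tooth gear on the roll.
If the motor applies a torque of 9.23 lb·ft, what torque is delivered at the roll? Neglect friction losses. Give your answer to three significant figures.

239 lb·ft

Chain: ratio = 23/16 = 1.4375; torque at shaft 2 = 9.23 × 1.4375 = 13.268 lb·ft.
Gear mesh: ratio = 28/14 = 2; torque at shaft 3 = 13.268 × 2 = 26.536 lb·ft.
Gear mesh: ratio = 136/17 = 8; torque at shaft 4 = 26.536 × 8 = 212.29 lb·ft.
Gear mesh: ratio = 27/24 = 1.125; torque at the roll = 212.29 × 1.125 = 238.83 lb·ft.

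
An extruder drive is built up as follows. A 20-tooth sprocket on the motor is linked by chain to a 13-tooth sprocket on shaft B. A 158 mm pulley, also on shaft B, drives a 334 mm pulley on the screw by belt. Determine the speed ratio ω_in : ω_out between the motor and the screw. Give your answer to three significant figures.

Each stage contributes driven/driver: chain 13/20 = 0.65, belt 334/158 = 2.1139.
Overall: 0.65 × 2.1139 = 1.3741.

1.37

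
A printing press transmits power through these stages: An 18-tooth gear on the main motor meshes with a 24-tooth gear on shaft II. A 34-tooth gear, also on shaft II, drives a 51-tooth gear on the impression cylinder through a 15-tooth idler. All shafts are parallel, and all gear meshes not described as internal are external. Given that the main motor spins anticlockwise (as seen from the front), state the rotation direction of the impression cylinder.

the main motor → shaft II: external mesh, 1 reversal → CW.
shaft II → the impression cylinder: driver → idler → driven is 2 external meshes, 2 reversals → CW.
3 reversals in total — an odd number — so the impression cylinder turns opposite to the main motor.

clockwise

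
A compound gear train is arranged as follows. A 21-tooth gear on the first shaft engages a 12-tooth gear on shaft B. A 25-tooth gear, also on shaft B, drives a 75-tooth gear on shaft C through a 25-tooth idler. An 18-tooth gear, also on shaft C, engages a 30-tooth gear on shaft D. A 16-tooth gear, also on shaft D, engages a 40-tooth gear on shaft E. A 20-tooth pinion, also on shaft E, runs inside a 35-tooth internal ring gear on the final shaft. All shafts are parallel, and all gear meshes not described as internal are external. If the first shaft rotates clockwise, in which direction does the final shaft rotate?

the first shaft → shaft B: external mesh, 1 reversal → CCW.
shaft B → shaft C: driver → idler → driven is 2 external meshes, 2 reversals → CCW.
shaft C → shaft D: external mesh, 1 reversal → CW.
shaft D → shaft E: external mesh, 1 reversal → CCW.
shaft E → the final shaft: internal mesh, same direction → CCW.
5 reversals in total — an odd number — so the final shaft turns opposite to the first shaft.

anticlockwise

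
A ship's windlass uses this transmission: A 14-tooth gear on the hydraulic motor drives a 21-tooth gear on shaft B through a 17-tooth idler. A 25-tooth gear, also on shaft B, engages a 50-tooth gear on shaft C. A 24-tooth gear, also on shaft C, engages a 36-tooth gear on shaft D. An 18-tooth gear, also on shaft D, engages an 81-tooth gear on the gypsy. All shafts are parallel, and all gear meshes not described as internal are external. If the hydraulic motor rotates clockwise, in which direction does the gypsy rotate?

the hydraulic motor → shaft B: driver → idler → driven is 2 external meshes, 2 reversals → CW.
shaft B → shaft C: external mesh, 1 reversal → CCW.
shaft C → shaft D: external mesh, 1 reversal → CW.
shaft D → the gypsy: external mesh, 1 reversal → CCW.
5 reversals in total — an odd number — so the gypsy turns opposite to the hydraulic motor.

anticlockwise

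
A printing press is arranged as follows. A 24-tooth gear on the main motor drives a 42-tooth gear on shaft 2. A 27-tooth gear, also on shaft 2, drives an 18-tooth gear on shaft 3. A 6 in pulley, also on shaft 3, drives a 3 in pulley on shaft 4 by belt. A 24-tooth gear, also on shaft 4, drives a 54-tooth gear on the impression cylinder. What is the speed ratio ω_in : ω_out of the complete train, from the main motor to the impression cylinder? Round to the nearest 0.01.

Each stage contributes driven/driver: gear mesh 42/24 = 1.75, gear mesh 18/27 = 0.66667, belt 3/6 = 0.5, gear mesh 54/24 = 2.25.
Overall: 1.75 × 0.66667 × 0.5 × 2.25 = 1.3125.

1.31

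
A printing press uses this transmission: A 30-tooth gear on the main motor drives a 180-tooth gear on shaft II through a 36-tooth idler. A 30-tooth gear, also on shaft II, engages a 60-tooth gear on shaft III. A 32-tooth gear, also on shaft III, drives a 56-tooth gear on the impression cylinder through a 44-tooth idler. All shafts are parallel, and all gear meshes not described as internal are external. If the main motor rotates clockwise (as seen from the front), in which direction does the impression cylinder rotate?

counterclockwise

the main motor → shaft II: driver → idler → driven is 2 external meshes, 2 reversals → CW.
shaft II → shaft III: external mesh, 1 reversal → CCW.
shaft III → the impression cylinder: driver → idler → driven is 2 external meshes, 2 reversals → CCW.
5 reversals in total — an odd number — so the impression cylinder turns opposite to the main motor.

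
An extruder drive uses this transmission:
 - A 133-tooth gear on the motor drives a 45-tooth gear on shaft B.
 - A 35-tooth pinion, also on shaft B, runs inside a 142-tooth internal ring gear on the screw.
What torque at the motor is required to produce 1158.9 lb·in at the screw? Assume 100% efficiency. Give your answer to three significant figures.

Overall ratio R = 0.33835 × 4.0571 = 1.3727.
Input torque = output torque / R = 1158.9 / 1.3727 = 844.24 lb·in.

844 lb·in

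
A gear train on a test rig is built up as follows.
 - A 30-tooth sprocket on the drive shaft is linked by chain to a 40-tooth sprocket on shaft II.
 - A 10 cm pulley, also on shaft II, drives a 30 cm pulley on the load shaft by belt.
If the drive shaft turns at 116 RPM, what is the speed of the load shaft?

the drive shaft → shaft II (chain, 40/30): 116 ÷ 1.3333 = 87 RPM
shaft II → the load shaft (belt, 30/10): 87 ÷ 3 = 29 RPM

29 RPM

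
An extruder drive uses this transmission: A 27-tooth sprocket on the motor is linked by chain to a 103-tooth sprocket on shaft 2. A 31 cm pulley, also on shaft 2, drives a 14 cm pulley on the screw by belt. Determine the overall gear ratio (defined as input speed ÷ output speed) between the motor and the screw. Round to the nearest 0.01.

1.72

Each stage contributes driven/driver: chain 103/27 = 3.8148, belt 14/31 = 0.45161.
Overall: 3.8148 × 0.45161 = 1.7228.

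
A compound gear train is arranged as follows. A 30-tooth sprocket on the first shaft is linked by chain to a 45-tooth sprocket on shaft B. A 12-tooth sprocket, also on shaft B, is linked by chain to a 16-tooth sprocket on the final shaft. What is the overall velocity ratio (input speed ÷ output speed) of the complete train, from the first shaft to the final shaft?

Each stage contributes driven/driver: chain 45/30 = 1.5, chain 16/12 = 1.3333.
Overall: 1.5 × 1.3333 = 2.

2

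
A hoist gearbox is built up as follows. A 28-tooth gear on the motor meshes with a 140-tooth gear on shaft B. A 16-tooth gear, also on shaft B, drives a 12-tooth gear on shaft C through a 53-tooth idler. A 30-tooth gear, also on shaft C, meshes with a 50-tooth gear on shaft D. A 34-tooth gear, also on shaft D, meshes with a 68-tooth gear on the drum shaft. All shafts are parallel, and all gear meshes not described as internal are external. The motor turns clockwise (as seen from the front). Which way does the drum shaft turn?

counterclockwise

the motor → shaft B: external mesh, 1 reversal → CCW.
shaft B → shaft C: driver → idler → driven is 2 external meshes, 2 reversals → CCW.
shaft C → shaft D: external mesh, 1 reversal → CW.
shaft D → the drum shaft: external mesh, 1 reversal → CCW.
5 reversals in total — an odd number — so the drum shaft turns opposite to the motor.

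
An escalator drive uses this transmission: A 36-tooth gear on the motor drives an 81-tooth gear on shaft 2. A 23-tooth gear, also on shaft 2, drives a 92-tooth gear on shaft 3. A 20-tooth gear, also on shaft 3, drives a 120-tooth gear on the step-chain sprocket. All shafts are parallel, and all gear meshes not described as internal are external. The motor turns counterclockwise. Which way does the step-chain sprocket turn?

clockwise

the motor → shaft 2: external mesh, 1 reversal → CW.
shaft 2 → shaft 3: external mesh, 1 reversal → CCW.
shaft 3 → the step-chain sprocket: external mesh, 1 reversal → CW.
3 reversals in total — an odd number — so the step-chain sprocket turns opposite to the motor.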